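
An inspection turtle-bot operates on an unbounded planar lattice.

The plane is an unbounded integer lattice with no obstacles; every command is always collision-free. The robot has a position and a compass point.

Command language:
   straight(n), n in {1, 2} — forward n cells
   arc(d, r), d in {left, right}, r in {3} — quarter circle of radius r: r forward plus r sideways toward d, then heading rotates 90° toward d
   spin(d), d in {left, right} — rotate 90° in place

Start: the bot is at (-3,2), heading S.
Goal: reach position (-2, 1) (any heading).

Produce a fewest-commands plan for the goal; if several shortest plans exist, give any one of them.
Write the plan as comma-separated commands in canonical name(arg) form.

begin: at (-3,2), heading S
t=1 straight(1) ⇒ at (-3,1), heading S
t=2 spin(left) ⇒ at (-3,1), heading E
t=3 straight(1) ⇒ at (-2,1), heading E
nothing shorter than 3 reaches the goal.

straight(1), spin(left), straight(1)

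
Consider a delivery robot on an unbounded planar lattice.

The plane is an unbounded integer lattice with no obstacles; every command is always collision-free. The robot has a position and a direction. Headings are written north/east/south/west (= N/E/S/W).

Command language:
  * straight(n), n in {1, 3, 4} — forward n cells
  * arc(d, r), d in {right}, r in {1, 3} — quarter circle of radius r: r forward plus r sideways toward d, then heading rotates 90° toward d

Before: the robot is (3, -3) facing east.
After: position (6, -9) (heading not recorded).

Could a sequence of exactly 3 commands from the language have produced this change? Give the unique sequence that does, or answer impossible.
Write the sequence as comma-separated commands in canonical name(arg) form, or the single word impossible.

straight(3), arc(right, 3), arc(right, 3)

key: running arc(right, 3) before straight(3) would end elsewhere — order is forced
start: (3, -3) facing east
t=1 straight(3) ⇒ (6, -3) facing east
t=2 arc(right, 3) ⇒ (9, -6) facing south
t=3 arc(right, 3) ⇒ (6, -9) facing west
uniquely the one of 125 3-step routes that fits.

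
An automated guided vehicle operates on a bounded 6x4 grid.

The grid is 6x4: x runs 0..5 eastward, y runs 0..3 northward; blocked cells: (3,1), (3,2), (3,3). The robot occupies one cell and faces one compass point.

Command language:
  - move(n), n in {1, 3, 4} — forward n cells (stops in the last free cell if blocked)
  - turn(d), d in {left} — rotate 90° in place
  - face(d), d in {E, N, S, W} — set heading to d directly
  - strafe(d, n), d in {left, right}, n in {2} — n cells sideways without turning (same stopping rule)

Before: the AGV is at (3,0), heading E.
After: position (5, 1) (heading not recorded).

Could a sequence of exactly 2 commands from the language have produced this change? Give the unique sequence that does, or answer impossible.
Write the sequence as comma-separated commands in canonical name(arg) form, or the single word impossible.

all 100 sequences checked — none match.

impossible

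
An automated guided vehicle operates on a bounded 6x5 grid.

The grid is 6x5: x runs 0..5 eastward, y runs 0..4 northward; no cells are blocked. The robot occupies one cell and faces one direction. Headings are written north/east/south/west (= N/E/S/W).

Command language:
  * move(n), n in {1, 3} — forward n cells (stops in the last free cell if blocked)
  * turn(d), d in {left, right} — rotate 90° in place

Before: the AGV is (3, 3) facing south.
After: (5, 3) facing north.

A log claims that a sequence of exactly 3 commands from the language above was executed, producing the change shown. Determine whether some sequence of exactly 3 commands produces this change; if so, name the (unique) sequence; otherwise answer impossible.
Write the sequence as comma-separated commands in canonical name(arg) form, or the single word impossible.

turn(left), move(3), turn(left)

key: move(3) runs into the grid edge before its full distance
t0: (3, 3) facing south
1. turn(left) → (3, 3) facing east
2. move(3) → (5, 3) facing east
3. turn(left) → (5, 3) facing north
uniquely the one of 64 3-step routes that fits.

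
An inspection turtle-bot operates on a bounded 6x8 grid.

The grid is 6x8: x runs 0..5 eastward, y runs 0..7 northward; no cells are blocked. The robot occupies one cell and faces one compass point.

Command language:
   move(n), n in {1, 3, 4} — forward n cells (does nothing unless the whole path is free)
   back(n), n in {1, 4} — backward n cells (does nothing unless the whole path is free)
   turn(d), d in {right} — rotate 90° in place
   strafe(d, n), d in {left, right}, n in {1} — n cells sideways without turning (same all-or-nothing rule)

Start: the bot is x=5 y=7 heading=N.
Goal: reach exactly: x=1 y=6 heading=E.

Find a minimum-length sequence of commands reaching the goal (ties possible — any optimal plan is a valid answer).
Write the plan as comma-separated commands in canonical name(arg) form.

start: x=5 y=7 heading=N
step 1 (back(1)): x=5 y=6 heading=N
step 2 (turn(right)): x=5 y=6 heading=E
step 3 (back(4)): x=1 y=6 heading=E
minimal: 3 command(s), checked below 3.

back(1), turn(right), back(4)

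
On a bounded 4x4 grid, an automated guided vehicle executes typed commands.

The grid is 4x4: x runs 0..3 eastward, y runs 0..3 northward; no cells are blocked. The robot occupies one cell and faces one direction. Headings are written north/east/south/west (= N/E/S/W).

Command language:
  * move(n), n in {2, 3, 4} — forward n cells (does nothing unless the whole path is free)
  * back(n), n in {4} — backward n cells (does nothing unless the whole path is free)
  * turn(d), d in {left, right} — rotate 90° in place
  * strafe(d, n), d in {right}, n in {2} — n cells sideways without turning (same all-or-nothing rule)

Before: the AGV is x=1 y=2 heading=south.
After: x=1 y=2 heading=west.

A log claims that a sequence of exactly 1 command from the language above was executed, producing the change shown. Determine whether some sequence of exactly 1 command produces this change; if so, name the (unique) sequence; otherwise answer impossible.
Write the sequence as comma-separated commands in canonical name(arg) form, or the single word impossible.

key: parked at (1,2) the whole time — nothing moves the robot
from: x=1 y=2 heading=south
1. turn(right) → x=1 y=2 heading=west
no rival 1-sequence matches.

turn(right)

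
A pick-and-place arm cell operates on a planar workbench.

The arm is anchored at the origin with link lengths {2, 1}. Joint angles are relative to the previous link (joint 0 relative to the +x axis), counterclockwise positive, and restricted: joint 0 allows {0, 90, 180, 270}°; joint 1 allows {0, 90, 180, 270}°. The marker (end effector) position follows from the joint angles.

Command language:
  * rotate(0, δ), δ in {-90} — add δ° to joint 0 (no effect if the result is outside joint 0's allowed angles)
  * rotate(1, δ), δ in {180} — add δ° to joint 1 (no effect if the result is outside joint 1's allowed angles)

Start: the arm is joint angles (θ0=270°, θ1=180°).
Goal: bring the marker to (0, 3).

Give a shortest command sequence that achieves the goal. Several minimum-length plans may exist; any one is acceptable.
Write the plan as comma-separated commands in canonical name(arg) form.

t0: joint angles (θ0=270°, θ1=180°)
[1] after rotate(1, 180): joint angles (θ0=270°, θ1=0°)
[2] after rotate(0, -90): joint angles (θ0=180°, θ1=0°)
[3] after rotate(0, -90): joint angles (θ0=90°, θ1=0°)
nothing shorter than 3 reaches the goal.

rotate(1, 180), rotate(0, -90), rotate(0, -90)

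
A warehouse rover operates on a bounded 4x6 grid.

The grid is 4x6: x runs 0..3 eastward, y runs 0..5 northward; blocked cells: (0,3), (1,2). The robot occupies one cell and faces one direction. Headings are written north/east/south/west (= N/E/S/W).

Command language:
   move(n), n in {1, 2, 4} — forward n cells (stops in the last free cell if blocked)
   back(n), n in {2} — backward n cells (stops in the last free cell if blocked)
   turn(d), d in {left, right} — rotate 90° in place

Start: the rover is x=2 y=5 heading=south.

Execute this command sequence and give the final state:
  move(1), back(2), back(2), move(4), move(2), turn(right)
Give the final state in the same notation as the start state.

x=2 y=0 heading=west

from: x=2 y=5 heading=south
1. move(1) → x=2 y=4 heading=south
2. back(2) → x=2 y=5 heading=south
3. back(2) → x=2 y=5 heading=south
4. move(4) → x=2 y=1 heading=south
5. move(2) → x=2 y=0 heading=south
6. turn(right) → x=2 y=0 heading=west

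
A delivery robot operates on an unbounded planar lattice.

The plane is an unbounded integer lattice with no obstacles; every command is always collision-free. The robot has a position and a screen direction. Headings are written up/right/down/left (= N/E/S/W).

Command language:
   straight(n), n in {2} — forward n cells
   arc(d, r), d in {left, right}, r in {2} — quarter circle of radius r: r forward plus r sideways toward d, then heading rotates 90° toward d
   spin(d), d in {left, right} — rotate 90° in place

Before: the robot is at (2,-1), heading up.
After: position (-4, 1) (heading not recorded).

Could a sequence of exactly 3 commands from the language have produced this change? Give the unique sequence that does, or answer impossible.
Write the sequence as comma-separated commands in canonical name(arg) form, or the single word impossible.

arc(left, 2), straight(2), straight(2)

key: order matters: swapping arc(left, 2) and straight(2) lands elsewhere
begin: at (2,-1), heading up
step 1 (arc(left, 2)): at (0,1), heading left
step 2 (straight(2)): at (-2,1), heading left
step 3 (straight(2)): at (-4,1), heading left
no other 3-command option fits: unique.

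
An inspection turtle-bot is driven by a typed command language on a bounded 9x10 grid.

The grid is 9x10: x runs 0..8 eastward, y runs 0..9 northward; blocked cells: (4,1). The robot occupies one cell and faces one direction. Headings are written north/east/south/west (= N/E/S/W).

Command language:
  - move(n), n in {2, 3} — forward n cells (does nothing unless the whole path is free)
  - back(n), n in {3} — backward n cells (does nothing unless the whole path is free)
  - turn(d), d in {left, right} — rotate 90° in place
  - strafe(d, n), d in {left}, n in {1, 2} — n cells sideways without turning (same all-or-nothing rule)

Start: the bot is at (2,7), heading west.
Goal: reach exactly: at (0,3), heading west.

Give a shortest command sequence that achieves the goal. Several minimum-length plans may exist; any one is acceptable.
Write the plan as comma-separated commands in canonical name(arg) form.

begin: at (2,7), heading west
step 1 (move(2)): at (0,7), heading west
step 2 (strafe(left, 2)): at (0,5), heading west
step 3 (strafe(left, 2)): at (0,3), heading west
no 2-step plan works, so 3 is optimal.

move(2), strafe(left, 2), strafe(left, 2)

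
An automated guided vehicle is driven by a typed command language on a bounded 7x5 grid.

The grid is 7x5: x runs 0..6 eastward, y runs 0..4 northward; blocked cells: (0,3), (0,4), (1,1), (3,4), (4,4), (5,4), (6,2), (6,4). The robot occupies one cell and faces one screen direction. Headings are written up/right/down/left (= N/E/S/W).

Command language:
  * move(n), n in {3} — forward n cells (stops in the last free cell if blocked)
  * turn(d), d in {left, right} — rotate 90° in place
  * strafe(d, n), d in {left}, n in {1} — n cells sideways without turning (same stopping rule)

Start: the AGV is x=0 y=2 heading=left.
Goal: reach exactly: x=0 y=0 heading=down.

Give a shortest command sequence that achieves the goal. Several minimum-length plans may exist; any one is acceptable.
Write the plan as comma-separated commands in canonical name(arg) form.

initial: x=0 y=2 heading=left
step 1 (turn(left)): x=0 y=2 heading=down
step 2 (move(3)): x=0 y=0 heading=down
nothing shorter than 2 reaches the goal.

turn(left), move(3)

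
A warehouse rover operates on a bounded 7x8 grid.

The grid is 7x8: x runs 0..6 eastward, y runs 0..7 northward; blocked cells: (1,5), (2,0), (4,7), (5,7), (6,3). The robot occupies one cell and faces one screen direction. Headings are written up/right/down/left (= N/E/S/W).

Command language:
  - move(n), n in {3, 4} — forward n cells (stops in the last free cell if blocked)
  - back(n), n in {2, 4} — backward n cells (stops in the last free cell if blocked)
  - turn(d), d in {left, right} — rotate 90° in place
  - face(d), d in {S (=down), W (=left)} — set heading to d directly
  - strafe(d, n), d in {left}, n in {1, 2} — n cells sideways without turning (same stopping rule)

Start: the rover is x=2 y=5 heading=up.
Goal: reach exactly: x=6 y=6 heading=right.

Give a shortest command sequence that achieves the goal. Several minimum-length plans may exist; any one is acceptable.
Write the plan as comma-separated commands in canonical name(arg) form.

initial: x=2 y=5 heading=up
[1] after turn(right): x=2 y=5 heading=right
[2] after move(4): x=6 y=5 heading=right
[3] after strafe(left, 1): x=6 y=6 heading=right
nothing shorter than 3 reaches the goal.

turn(right), move(4), strafe(left, 1)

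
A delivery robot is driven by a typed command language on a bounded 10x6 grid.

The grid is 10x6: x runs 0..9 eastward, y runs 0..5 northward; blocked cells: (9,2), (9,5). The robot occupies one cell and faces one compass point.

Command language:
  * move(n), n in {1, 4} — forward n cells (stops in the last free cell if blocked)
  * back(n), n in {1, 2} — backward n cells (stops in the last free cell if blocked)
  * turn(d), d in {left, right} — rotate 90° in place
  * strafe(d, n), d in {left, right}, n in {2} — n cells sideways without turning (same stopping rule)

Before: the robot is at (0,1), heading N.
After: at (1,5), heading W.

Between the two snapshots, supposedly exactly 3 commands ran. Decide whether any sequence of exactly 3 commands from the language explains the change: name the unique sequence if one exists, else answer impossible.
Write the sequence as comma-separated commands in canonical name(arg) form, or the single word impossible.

move(4), turn(left), back(1)

key: cell and facing (now W) both changed — the 3 commands mix motion and turning
begin: at (0,1), heading N
[1] after move(4): at (0,5), heading N
[2] after turn(left): at (0,5), heading W
[3] after back(1): at (1,5), heading W
no rival 3-sequence matches.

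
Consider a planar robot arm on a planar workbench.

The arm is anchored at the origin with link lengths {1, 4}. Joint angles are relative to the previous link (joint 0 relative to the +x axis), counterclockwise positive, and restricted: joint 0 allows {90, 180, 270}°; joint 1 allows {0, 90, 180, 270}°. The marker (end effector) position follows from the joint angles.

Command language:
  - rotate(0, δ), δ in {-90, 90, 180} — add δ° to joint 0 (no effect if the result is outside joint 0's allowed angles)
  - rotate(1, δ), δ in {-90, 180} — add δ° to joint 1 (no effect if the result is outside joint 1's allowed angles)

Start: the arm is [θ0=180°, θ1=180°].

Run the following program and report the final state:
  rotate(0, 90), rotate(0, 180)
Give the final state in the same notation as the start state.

[θ0=90°, θ1=180°]

t0: [θ0=180°, θ1=180°]
step 1 (rotate(0, 90)): [θ0=270°, θ1=180°]
step 2 (rotate(0, 180)): [θ0=90°, θ1=180°]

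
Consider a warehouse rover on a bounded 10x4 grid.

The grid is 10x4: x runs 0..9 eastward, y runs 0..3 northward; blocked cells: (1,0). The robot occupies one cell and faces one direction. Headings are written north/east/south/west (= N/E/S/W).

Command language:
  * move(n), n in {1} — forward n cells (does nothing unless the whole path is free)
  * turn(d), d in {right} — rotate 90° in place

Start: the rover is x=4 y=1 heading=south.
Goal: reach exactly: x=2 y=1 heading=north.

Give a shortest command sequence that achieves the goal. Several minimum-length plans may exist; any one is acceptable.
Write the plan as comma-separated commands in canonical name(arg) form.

turn(right), move(1), move(1), turn(right)

begin: x=4 y=1 heading=south
t=1 turn(right) ⇒ x=4 y=1 heading=west
t=2 move(1) ⇒ x=3 y=1 heading=west
t=3 move(1) ⇒ x=2 y=1 heading=west
t=4 turn(right) ⇒ x=2 y=1 heading=north
nothing shorter than 4 reaches the goal.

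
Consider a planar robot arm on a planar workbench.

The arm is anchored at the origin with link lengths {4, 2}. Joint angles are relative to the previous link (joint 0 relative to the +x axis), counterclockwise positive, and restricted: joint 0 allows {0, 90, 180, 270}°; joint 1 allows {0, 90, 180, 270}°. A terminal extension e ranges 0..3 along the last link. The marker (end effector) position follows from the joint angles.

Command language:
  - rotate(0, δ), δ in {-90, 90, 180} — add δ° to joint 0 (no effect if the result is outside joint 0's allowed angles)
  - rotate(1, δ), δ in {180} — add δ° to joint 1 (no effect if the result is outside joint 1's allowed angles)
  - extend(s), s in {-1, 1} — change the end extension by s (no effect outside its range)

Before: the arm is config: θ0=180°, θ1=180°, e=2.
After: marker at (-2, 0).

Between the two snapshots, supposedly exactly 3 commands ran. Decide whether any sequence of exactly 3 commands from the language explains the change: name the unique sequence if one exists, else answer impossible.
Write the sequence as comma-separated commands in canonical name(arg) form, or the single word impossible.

from: config: θ0=180°, θ1=180°, e=2
1. extend(-1) → config: θ0=180°, θ1=180°, e=1
2. extend(-1) → config: θ0=180°, θ1=180°, e=0
3. extend(-1) → config: θ0=180°, θ1=180°, e=0
all 216 alternatives checked — unique.

extend(-1), extend(-1), extend(-1)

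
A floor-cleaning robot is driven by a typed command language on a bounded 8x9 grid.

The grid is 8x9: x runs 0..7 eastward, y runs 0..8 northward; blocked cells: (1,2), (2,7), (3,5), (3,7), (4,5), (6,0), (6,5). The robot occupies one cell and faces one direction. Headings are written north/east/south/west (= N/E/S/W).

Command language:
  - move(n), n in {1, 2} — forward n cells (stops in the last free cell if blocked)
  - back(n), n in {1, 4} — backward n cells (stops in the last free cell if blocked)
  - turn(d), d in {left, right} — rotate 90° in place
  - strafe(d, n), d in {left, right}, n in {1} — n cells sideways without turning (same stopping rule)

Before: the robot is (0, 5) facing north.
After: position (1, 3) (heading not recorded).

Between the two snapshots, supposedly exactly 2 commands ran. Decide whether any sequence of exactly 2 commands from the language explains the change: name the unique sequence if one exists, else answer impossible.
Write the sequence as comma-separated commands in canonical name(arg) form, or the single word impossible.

strafe(right, 1), back(4)

key: order matters: swapping strafe(right, 1) and back(4) lands elsewhere
from: (0, 5) facing north
[1] after strafe(right, 1): (1, 5) facing north
[2] after back(4): (1, 3) facing north
no other 2-command option fits: unique.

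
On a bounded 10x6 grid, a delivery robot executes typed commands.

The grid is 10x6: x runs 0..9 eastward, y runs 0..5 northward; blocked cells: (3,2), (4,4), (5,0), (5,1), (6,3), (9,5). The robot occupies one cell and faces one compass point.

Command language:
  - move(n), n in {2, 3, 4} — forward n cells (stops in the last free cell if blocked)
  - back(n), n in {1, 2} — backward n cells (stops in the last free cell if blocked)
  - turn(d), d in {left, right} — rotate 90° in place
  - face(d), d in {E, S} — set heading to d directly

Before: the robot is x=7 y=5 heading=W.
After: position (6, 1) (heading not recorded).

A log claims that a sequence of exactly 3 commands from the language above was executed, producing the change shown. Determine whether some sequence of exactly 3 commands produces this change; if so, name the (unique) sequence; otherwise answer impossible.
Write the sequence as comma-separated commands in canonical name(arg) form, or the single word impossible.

impossible

no 3-step route produces this change.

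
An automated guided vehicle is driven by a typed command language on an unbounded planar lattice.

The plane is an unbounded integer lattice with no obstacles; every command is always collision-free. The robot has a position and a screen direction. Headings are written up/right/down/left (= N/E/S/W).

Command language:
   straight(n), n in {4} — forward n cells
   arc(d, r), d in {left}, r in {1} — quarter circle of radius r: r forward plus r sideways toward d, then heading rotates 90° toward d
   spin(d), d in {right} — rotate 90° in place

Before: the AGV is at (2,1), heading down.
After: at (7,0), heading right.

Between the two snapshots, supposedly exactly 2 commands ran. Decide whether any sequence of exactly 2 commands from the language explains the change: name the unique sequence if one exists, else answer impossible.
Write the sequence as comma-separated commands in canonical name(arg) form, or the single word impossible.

arc(left, 1), straight(4)

key: position moved to (7,0) AND the heading swung to E — translation plus rotation needed
initial: at (2,1), heading down
[1] after arc(left, 1): at (3,0), heading right
[2] after straight(4): at (7,0), heading right
all 9 alternatives checked — unique.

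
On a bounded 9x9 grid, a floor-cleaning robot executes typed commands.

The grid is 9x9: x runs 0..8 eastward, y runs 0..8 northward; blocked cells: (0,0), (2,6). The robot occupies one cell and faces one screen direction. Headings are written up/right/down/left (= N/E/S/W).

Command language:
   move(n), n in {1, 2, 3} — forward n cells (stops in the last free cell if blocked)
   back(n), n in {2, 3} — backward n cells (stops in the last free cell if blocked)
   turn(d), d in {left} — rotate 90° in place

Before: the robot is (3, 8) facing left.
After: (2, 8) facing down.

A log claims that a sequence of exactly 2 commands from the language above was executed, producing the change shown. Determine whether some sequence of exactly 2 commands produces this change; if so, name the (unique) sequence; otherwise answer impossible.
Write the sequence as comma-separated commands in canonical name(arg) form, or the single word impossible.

move(1), turn(left)

key: position moved to (2,8) AND the heading swung to S — translation plus rotation needed
from: (3, 8) facing left
1. move(1) → (2, 8) facing left
2. turn(left) → (2, 8) facing down
no other 2-command option fits: unique.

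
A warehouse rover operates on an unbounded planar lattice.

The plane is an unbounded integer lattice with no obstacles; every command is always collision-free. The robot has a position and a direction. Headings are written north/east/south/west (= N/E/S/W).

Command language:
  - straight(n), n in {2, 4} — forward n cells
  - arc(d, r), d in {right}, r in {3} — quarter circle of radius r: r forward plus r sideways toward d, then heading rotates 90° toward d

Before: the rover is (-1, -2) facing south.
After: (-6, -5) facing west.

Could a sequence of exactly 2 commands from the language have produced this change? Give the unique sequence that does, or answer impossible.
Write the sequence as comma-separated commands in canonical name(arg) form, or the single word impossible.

key: running straight(2) before arc(right, 3) would end elsewhere — order is forced
initial: (-1, -2) facing south
[1] after arc(right, 3): (-4, -5) facing west
[2] after straight(2): (-6, -5) facing west
no other 2-command option fits: unique.

arc(right, 3), straight(2)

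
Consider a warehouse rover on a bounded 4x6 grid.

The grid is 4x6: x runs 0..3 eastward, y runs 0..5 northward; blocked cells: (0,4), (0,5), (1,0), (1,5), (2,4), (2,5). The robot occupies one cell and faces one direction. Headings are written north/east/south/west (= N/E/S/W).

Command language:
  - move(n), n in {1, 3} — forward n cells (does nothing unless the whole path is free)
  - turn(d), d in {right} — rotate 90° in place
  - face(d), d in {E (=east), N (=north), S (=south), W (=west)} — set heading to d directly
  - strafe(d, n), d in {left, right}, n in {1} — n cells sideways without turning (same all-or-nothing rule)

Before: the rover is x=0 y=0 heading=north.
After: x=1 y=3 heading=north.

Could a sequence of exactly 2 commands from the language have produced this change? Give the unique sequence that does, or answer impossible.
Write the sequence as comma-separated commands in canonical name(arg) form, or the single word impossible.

move(3), strafe(right, 1)

key: order matters: swapping move(3) and strafe(right, 1) lands elsewhere
t0: x=0 y=0 heading=north
1. move(3) → x=0 y=3 heading=north
2. strafe(right, 1) → x=1 y=3 heading=north
uniquely the one of 81 2-step routes that fits.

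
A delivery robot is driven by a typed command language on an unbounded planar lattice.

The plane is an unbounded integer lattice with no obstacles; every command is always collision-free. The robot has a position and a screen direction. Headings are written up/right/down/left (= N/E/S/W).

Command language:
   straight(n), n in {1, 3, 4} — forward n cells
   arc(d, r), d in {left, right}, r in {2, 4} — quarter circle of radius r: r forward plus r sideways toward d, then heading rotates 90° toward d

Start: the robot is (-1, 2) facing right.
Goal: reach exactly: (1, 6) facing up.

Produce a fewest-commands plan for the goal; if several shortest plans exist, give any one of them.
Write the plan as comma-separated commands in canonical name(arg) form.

arc(left, 2), straight(1), straight(1)

begin: (-1, 2) facing right
step 1 (arc(left, 2)): (1, 4) facing up
step 2 (straight(1)): (1, 5) facing up
step 3 (straight(1)): (1, 6) facing up
nothing shorter than 3 reaches the goal.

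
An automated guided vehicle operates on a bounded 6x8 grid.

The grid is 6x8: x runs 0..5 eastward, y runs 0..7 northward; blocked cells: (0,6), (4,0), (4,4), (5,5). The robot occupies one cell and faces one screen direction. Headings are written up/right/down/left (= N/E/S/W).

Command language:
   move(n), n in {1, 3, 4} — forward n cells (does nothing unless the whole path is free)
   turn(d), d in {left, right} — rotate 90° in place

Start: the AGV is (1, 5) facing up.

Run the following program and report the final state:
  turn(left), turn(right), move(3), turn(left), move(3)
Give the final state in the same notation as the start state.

(1, 5) facing left

t0: (1, 5) facing up
t=1 turn(left) ⇒ (1, 5) facing left
t=2 turn(right) ⇒ (1, 5) facing up
t=3 move(3) ⇒ (1, 5) facing up
t=4 turn(left) ⇒ (1, 5) facing left
t=5 move(3) ⇒ (1, 5) facing left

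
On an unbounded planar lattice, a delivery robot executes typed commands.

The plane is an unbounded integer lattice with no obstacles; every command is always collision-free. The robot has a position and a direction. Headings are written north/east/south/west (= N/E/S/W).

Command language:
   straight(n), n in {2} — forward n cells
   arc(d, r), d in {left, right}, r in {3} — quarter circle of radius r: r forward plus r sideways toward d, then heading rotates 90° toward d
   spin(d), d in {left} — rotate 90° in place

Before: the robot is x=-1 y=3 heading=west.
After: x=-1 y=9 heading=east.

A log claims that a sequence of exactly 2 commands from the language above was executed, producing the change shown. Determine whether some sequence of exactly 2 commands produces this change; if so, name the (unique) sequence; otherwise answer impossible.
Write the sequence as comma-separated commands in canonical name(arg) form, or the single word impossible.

key: position moved to (-1,9) AND the heading swung to E — translation plus rotation needed
t0: x=-1 y=3 heading=west
step 1 (arc(right, 3)): x=-4 y=6 heading=north
step 2 (arc(right, 3)): x=-1 y=9 heading=east
no rival 2-sequence matches.

arc(right, 3), arc(right, 3)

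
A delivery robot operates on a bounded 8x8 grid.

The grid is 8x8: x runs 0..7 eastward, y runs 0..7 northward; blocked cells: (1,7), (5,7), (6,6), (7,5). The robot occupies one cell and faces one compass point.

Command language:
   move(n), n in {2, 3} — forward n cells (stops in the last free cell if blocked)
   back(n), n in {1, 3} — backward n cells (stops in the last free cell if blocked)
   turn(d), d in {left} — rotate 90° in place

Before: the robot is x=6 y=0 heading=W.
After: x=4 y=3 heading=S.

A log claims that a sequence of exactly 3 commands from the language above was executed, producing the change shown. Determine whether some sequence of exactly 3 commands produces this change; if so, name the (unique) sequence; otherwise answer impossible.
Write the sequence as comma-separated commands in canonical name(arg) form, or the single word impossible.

move(2), turn(left), back(3)

key: order matters: swapping move(2) and back(3) lands elsewhere
t0: x=6 y=0 heading=W
[1] after move(2): x=4 y=0 heading=W
[2] after turn(left): x=4 y=0 heading=S
[3] after back(3): x=4 y=3 heading=S
all 125 alternatives checked — unique.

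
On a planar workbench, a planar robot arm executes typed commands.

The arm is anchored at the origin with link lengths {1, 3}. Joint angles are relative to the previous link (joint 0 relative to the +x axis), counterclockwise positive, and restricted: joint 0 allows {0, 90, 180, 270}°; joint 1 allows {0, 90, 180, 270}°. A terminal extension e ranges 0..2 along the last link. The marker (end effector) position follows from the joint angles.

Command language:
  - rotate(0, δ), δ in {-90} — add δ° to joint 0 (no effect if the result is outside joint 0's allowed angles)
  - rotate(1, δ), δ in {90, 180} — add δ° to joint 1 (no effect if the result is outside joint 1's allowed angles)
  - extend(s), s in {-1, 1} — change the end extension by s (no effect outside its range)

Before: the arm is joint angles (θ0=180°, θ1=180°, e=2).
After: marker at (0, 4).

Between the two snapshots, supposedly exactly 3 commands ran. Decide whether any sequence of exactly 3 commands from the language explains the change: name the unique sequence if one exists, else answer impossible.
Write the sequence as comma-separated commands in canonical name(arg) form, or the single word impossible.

initial: joint angles (θ0=180°, θ1=180°, e=2)
t=1 rotate(0, -90) ⇒ joint angles (θ0=90°, θ1=180°, e=2)
t=2 rotate(0, -90) ⇒ joint angles (θ0=0°, θ1=180°, e=2)
t=3 rotate(0, -90) ⇒ joint angles (θ0=270°, θ1=180°, e=2)
no rival 3-sequence matches.

rotate(0, -90), rotate(0, -90), rotate(0, -90)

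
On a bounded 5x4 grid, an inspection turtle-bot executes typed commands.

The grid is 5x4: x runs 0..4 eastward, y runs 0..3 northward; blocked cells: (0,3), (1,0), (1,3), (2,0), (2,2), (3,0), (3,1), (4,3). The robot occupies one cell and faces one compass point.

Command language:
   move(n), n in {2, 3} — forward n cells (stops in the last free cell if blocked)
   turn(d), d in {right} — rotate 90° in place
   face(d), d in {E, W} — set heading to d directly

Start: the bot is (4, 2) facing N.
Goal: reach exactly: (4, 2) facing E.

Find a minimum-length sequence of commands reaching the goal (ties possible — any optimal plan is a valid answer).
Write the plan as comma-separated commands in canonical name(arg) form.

t0: (4, 2) facing N
step 1 (turn(right)): (4, 2) facing E
minimal: 1 command(s), checked below 1.

turn(right)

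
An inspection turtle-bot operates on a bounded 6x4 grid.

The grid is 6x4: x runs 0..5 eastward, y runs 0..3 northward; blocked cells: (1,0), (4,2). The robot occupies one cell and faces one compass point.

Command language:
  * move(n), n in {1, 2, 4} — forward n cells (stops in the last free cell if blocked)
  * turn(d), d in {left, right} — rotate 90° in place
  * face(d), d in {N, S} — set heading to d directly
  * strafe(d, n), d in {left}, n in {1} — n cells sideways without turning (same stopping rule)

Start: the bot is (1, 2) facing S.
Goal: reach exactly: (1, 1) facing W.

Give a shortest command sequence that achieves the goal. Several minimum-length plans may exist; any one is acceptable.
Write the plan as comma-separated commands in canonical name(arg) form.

initial: (1, 2) facing S
t=1 move(2) ⇒ (1, 1) facing S
t=2 turn(right) ⇒ (1, 1) facing W
minimal: 2 command(s), checked below 2.

move(2), turn(right)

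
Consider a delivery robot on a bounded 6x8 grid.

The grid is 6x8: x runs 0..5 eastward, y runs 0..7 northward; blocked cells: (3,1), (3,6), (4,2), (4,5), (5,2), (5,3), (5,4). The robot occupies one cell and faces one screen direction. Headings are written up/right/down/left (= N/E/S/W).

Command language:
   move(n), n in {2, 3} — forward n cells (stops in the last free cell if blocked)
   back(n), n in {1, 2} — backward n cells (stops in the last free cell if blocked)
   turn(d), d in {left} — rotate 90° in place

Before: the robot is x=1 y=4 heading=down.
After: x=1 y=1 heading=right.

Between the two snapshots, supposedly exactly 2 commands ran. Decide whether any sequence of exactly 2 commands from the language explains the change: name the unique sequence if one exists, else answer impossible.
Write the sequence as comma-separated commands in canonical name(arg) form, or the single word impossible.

move(3), turn(left)

key: position moved to (1,1) AND the heading swung to E — translation plus rotation needed
from: x=1 y=4 heading=down
1. move(3) → x=1 y=1 heading=down
2. turn(left) → x=1 y=1 heading=right
uniquely the one of 25 2-step routes that fits.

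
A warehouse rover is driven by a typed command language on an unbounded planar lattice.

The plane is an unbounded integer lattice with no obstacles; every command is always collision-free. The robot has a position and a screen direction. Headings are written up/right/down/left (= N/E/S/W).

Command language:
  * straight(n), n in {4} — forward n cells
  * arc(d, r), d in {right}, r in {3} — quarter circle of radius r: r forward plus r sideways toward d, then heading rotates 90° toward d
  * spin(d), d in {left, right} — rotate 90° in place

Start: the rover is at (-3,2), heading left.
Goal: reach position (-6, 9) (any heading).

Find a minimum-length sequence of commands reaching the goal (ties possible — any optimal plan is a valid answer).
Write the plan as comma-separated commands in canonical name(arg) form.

begin: at (-3,2), heading left
step 1 (arc(right, 3)): at (-6,5), heading up
step 2 (straight(4)): at (-6,9), heading up
shorter routes all fall short; 2 is best.

arc(right, 3), straight(4)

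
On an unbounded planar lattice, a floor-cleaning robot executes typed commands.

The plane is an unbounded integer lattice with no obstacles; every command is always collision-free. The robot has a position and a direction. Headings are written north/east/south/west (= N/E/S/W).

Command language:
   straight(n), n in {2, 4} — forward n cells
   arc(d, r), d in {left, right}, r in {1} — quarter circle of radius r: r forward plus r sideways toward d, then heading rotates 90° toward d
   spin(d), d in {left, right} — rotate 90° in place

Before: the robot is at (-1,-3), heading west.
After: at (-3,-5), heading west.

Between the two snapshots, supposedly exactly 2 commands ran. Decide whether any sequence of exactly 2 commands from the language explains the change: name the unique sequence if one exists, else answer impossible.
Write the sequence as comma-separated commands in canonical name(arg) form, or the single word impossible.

key: order matters: swapping arc(left, 1) and arc(right, 1) lands elsewhere
t0: at (-1,-3), heading west
[1] after arc(left, 1): at (-2,-4), heading south
[2] after arc(right, 1): at (-3,-5), heading west
no rival 2-sequence matches.

arc(left, 1), arc(right, 1)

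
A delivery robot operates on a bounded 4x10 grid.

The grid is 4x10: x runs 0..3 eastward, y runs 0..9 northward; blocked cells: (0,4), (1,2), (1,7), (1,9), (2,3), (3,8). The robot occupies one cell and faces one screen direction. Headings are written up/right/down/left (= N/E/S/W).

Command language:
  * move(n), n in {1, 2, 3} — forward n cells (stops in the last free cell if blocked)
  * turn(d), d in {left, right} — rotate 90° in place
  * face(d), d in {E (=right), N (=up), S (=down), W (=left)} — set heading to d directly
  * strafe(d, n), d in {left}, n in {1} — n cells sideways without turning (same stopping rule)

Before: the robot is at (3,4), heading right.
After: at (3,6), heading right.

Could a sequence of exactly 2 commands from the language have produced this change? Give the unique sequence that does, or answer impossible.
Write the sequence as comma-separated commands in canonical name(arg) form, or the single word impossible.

key: heading stays E — no command in the sequence turns
begin: at (3,4), heading right
1. strafe(left, 1) → at (3,5), heading right
2. strafe(left, 1) → at (3,6), heading right
uniquely the one of 100 2-step routes that fits.

strafe(left, 1), strafe(left, 1)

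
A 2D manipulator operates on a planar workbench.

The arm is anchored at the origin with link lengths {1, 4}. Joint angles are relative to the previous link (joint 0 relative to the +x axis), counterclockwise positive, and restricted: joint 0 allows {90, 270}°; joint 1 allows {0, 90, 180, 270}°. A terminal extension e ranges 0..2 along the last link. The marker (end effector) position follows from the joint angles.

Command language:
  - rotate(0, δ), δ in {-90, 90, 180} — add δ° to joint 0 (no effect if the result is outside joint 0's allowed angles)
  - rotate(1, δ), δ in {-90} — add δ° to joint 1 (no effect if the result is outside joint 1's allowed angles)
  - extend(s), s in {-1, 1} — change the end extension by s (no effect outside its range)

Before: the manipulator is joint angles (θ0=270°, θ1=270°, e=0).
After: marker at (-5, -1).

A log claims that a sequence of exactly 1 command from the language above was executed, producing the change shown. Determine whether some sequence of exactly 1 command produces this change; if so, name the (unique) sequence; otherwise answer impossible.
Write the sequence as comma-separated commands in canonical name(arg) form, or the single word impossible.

extend(1)

initial: joint angles (θ0=270°, θ1=270°, e=0)
1. extend(1) → joint angles (θ0=270°, θ1=270°, e=1)
no other 1-command option fits: unique.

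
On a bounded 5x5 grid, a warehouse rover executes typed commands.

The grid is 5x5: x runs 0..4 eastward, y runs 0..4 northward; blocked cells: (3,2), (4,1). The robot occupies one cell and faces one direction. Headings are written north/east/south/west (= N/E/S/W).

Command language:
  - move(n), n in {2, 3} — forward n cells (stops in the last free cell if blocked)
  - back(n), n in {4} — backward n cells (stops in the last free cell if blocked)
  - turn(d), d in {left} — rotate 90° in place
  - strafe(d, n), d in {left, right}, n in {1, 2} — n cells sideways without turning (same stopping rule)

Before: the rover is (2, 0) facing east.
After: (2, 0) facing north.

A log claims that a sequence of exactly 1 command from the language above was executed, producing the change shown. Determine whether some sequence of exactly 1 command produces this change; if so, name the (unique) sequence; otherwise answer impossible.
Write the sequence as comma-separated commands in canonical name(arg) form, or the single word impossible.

key: (2,0) unchanged — the single command moves nothing
t0: (2, 0) facing east
t=1 turn(left) ⇒ (2, 0) facing north
no other 1-command option fits: unique.

turn(left)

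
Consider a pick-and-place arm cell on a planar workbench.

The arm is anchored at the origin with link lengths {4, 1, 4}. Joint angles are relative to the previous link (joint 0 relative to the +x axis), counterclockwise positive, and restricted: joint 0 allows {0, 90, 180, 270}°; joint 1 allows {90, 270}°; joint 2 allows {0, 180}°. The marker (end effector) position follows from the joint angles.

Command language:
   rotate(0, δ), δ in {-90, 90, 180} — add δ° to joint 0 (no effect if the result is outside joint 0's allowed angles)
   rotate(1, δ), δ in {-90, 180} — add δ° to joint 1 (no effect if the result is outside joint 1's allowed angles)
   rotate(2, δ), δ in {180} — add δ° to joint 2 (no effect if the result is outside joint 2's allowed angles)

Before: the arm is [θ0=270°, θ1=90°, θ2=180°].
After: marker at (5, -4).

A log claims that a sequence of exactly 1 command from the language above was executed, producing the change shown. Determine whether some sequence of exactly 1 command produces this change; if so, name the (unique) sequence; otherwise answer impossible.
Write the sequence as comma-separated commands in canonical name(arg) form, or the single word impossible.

begin: [θ0=270°, θ1=90°, θ2=180°]
1. rotate(2, 180) → [θ0=270°, θ1=90°, θ2=0°]
all 6 alternatives checked — unique.

rotate(2, 180)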